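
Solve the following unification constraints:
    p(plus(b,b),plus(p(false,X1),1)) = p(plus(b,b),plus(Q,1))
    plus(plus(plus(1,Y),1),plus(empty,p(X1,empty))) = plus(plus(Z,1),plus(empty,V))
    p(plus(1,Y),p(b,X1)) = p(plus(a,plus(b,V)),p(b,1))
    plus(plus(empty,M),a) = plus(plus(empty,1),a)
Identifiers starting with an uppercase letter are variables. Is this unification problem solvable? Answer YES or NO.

Decompose p/2: plus(b,b) = plus(b,b),  plus(p(false,X1),1) = plus(Q,1).
Delete trivial equation plus(b,b) = plus(b,b).
Decompose plus/2: p(false,X1) = Q,  1 = 1.
Bind Q := p(false,X1); no other remaining equation mentions Q.
Delete trivial equation 1 = 1.
Decompose plus/2: plus(plus(1,Y),1) = plus(Z,1),  plus(empty,p(X1,empty)) = plus(empty,V).
Decompose plus/2: plus(1,Y) = Z,  1 = 1.
Bind Z := plus(1,Y); no other remaining equation mentions Z.
Delete trivial equation 1 = 1.
Decompose plus/2: empty = empty,  p(X1,empty) = V.
Delete trivial equation empty = empty.
Bind V := p(X1,empty); substituting into the one remaining equation that mentions V gives: p(plus(1,Y),p(b,X1)) = p(plus(a,plus(b,p(X1,empty))),p(b,1)).
Decompose p/2: plus(1,Y) = plus(a,plus(b,p(X1,empty))),  p(b,X1) = p(b,1).
Decompose plus/2: 1 = a,  Y = plus(b,p(X1,empty)).
Clash: constants 1 and a differ; no unifier exists.

NO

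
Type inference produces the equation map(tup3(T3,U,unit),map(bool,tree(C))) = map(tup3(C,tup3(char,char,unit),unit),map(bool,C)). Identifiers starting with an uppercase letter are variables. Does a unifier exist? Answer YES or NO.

NO

Decompose map/2: tup3(T3,U,unit) = tup3(C,tup3(char,char,unit),unit),  map(bool,tree(C)) = map(bool,C).
Decompose tup3/3: T3 = C,  U = tup3(char,char,unit),  unit = unit.
Bind T3 := C; no other remaining equation mentions T3.
Bind U := tup3(char,char,unit); no other remaining equation mentions U.
Delete trivial equation unit = unit.
Decompose map/2: bool = bool,  tree(C) = C.
Delete trivial equation bool = bool.
Occurs check fails: C occurs in tree(C); the equation C = tree(C) has no finite solution.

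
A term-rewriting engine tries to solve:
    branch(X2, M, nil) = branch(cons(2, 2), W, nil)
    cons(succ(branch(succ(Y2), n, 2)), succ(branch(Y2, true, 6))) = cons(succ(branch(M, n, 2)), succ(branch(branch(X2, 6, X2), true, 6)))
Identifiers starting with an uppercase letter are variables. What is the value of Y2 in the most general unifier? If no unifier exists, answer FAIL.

branch(cons(2, 2), 6, cons(2, 2))

Decompose branch/3: X2 = cons(2, 2),  M = W,  nil = nil.
Bind X2 := cons(2, 2); substituting into the one remaining equation that mentions X2 gives: cons(succ(branch(succ(Y2), n, 2)), succ(branch(Y2, true, 6))) = cons(succ(branch(M, n, 2)), succ(branch(branch(cons(2, 2), 6, cons(2, 2)), true, 6))).
Bind M := W; substituting into the one remaining equation that mentions M gives: cons(succ(branch(succ(Y2), n, 2)), succ(branch(Y2, true, 6))) = cons(succ(branch(W, n, 2)), succ(branch(branch(cons(2, 2), 6, cons(2, 2)), true, 6))).
Delete trivial equation nil = nil.
Decompose cons/2: succ(branch(succ(Y2), n, 2)) = succ(branch(W, n, 2)),  succ(branch(Y2, true, 6)) = succ(branch(branch(cons(2, 2), 6, cons(2, 2)), true, 6)).
Decompose succ/1: branch(succ(Y2), n, 2) = branch(W, n, 2).
Decompose branch/3: succ(Y2) = W,  n = n,  2 = 2.
Bind W := succ(Y2); no other remaining equation mentions W. Substituting into the earlier binding gives M := succ(Y2).
Delete trivial equation n = n.
Delete trivial equation 2 = 2.
Decompose succ/1: branch(Y2, true, 6) = branch(branch(cons(2, 2), 6, cons(2, 2)), true, 6).
Decompose branch/3: Y2 = branch(cons(2, 2), 6, cons(2, 2)),  true = true,  6 = 6.
Bind Y2 := branch(cons(2, 2), 6, cons(2, 2)); no other remaining equation mentions Y2. Substituting into the earlier bindings gives M := succ(branch(cons(2, 2), 6, cons(2, 2))), W := succ(branch(cons(2, 2), 6, cons(2, 2))).
Delete trivial equation true = true.
Delete trivial equation 6 = 6.
MGU = { X2 -> cons(2, 2), M -> succ(branch(cons(2, 2), 6, cons(2, 2))), W -> succ(branch(cons(2, 2), 6, cons(2, 2))), Y2 -> branch(cons(2, 2), 6, cons(2, 2)) }, so Y2 -> branch(cons(2, 2), 6, cons(2, 2)).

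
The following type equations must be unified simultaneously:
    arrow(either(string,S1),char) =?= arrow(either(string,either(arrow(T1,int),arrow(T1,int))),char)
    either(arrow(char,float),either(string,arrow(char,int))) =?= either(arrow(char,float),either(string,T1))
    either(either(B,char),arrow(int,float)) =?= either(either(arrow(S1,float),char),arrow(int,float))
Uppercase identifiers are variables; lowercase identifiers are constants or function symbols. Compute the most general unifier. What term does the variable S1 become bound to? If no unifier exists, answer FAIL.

Decompose arrow/2: either(string,S1) =?= either(string,either(arrow(T1,int),arrow(T1,int))),  char =?= char.
Decompose either/2: string =?= string,  S1 =?= either(arrow(T1,int),arrow(T1,int)).
Delete trivial equation string =?= string.
Bind S1 := either(arrow(T1,int),arrow(T1,int)); substituting into the one remaining equation that mentions S1 gives: either(either(B,char),arrow(int,float)) =?= either(either(arrow(either(arrow(T1,int),arrow(T1,int)),float),char),arrow(int,float)).
Delete trivial equation char =?= char.
Decompose either/2: arrow(char,float) =?= arrow(char,float),  either(string,arrow(char,int)) =?= either(string,T1).
Delete trivial equation arrow(char,float) =?= arrow(char,float).
Decompose either/2: string =?= string,  arrow(char,int) =?= T1.
Delete trivial equation string =?= string.
Bind T1 := arrow(char,int); substituting into the remaining equation gives: either(either(B,char),arrow(int,float)) =?= either(either(arrow(either(arrow(arrow(char,int),int),arrow(arrow(char,int),int)),float),char),arrow(int,float)). Substituting into the earlier binding gives S1 := either(arrow(arrow(char,int),int),arrow(arrow(char,int),int)).
Decompose either/2: either(B,char) =?= either(arrow(either(arrow(arrow(char,int),int),arrow(arrow(char,int),int)),float),char),  arrow(int,float) =?= arrow(int,float).
Decompose either/2: B =?= arrow(either(arrow(arrow(char,int),int),arrow(arrow(char,int),int)),float),  char =?= char.
Bind B := arrow(either(arrow(arrow(char,int),int),arrow(arrow(char,int),int)),float); no other remaining equation mentions B.
Delete trivial equation char =?= char.
Delete trivial equation arrow(int,float) =?= arrow(int,float).
MGU = { S1 -> either(arrow(arrow(char,int),int),arrow(arrow(char,int),int)), T1 -> arrow(char,int), B -> arrow(either(arrow(arrow(char,int),int),arrow(arrow(char,int),int)),float) }, so S1 -> either(arrow(arrow(char,int),int),arrow(arrow(char,int),int)).

either(arrow(arrow(char,int),int),arrow(arrow(char,int),int))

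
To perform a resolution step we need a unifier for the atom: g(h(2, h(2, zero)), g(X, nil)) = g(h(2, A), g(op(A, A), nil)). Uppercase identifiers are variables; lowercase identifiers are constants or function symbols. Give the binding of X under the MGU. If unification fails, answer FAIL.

op(h(2, zero), h(2, zero))

Decompose g/2: h(2, h(2, zero)) = h(2, A),  g(X, nil) = g(op(A, A), nil).
Decompose h/2: 2 = 2,  h(2, zero) = A.
Delete trivial equation 2 = 2.
Bind A := h(2, zero); substituting into the remaining equation gives: g(X, nil) = g(op(h(2, zero), h(2, zero)), nil).
Decompose g/2: X = op(h(2, zero), h(2, zero)),  nil = nil.
Bind X := op(h(2, zero), h(2, zero)); no other remaining equation mentions X.
Delete trivial equation nil = nil.
MGU = { A := h(2, zero), X := op(h(2, zero), h(2, zero)) }, so X := op(h(2, zero), h(2, zero)).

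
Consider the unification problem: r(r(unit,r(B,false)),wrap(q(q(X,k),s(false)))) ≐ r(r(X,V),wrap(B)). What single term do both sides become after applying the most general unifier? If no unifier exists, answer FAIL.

r(r(unit,r(q(q(unit,k),s(false)),false)),wrap(q(q(unit,k),s(false))))

Decompose r/2: r(unit,r(B,false)) ≐ r(X,V),  wrap(q(q(X,k),s(false))) ≐ wrap(B).
Decompose r/2: unit ≐ X,  r(B,false) ≐ V.
Bind X := unit; substituting into the one remaining equation that mentions X gives: wrap(q(q(unit,k),s(false))) ≐ wrap(B).
Bind V := r(B,false); no other remaining equation mentions V.
Decompose wrap/1: q(q(unit,k),s(false)) ≐ B.
Bind B := q(q(unit,k),s(false)). Substituting into the earlier binding gives V := r(q(q(unit,k),s(false)),false).
Applying the MGU to either side gives r(r(unit,r(q(q(unit,k),s(false)),false)),wrap(q(q(unit,k),s(false)))).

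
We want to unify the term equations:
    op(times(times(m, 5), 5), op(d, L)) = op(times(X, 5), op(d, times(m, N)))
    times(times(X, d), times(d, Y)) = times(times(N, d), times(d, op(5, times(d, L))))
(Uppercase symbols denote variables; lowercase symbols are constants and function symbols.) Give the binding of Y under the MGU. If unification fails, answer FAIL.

Decompose op/2: times(times(m, 5), 5) = times(X, 5),  op(d, L) = op(d, times(m, N)).
Decompose times/2: times(m, 5) = X,  5 = 5.
Bind X := times(m, 5); substituting into the one remaining equation that mentions X gives: times(times(times(m, 5), d), times(d, Y)) = times(times(N, d), times(d, op(5, times(d, L)))).
Delete trivial equation 5 = 5.
Decompose op/2: d = d,  L = times(m, N).
Delete trivial equation d = d.
Bind L := times(m, N); substituting into the remaining equation gives: times(times(times(m, 5), d), times(d, Y)) = times(times(N, d), times(d, op(5, times(d, times(m, N))))).
Decompose times/2: times(times(m, 5), d) = times(N, d),  times(d, Y) = times(d, op(5, times(d, times(m, N)))).
Decompose times/2: times(m, 5) = N,  d = d.
Bind N := times(m, 5); substituting into the one remaining equation that mentions N gives: times(d, Y) = times(d, op(5, times(d, times(m, times(m, 5))))). Substituting into the earlier binding gives L := times(m, times(m, 5)).
Delete trivial equation d = d.
Decompose times/2: d = d,  Y = op(5, times(d, times(m, times(m, 5)))).
Delete trivial equation d = d.
Bind Y := op(5, times(d, times(m, times(m, 5)))).
MGU = { X ↦ times(m, 5), L ↦ times(m, times(m, 5)), N ↦ times(m, 5), Y ↦ op(5, times(d, times(m, times(m, 5)))) }, so Y ↦ op(5, times(d, times(m, times(m, 5)))).

op(5, times(d, times(m, times(m, 5))))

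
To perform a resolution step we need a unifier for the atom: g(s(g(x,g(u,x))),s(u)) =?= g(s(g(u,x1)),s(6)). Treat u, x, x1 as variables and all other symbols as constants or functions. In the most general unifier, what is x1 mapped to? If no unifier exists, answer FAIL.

Decompose g/2: s(g(x,g(u,x))) =?= s(g(u,x1)),  s(u) =?= s(6).
Decompose s/1: g(x,g(u,x)) =?= g(u,x1).
Decompose g/2: x =?= u,  g(u,x) =?= x1.
Bind x := u; substituting into the one remaining equation that mentions x gives: g(u,u) =?= x1.
Bind x1 := g(u,u); no other remaining equation mentions x1.
Decompose s/1: u =?= 6.
Bind u := 6. Substituting into the earlier bindings gives x := 6, x1 := g(6,6).
MGU = { x -> 6, x1 -> g(6,6), u -> 6 }, so x1 -> g(6,6).

g(6,6)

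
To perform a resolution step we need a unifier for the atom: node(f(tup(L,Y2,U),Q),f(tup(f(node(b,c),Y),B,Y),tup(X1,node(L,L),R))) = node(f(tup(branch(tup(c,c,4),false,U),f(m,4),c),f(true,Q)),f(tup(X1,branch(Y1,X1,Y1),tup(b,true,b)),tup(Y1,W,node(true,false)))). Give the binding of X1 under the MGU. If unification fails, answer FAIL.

Decompose node/2: f(tup(L,Y2,U),Q) = f(tup(branch(tup(c,c,4),false,U),f(m,4),c),f(true,Q)),  f(tup(f(node(b,c),Y),B,Y),tup(X1,node(L,L),R)) = f(tup(X1,branch(Y1,X1,Y1),tup(b,true,b)),tup(Y1,W,node(true,false))).
Decompose f/2: tup(L,Y2,U) = tup(branch(tup(c,c,4),false,U),f(m,4),c),  Q = f(true,Q).
Decompose tup/3: L = branch(tup(c,c,4),false,U),  Y2 = f(m,4),  U = c.
Bind L := branch(tup(c,c,4),false,U); substituting into the one remaining equation that mentions L gives: f(tup(f(node(b,c),Y),B,Y),tup(X1,node(branch(tup(c,c,4),false,U),branch(tup(c,c,4),false,U)),R)) = f(tup(X1,branch(Y1,X1,Y1),tup(b,true,b)),tup(Y1,W,node(true,false))).
Bind Y2 := f(m,4); no other remaining equation mentions Y2.
Bind U := c; substituting into the one remaining equation that mentions U gives: f(tup(f(node(b,c),Y),B,Y),tup(X1,node(branch(tup(c,c,4),false,c),branch(tup(c,c,4),false,c)),R)) = f(tup(X1,branch(Y1,X1,Y1),tup(b,true,b)),tup(Y1,W,node(true,false))). Substituting into the earlier binding gives L := branch(tup(c,c,4),false,c).
Occurs check fails: Q occurs in f(true,Q); the equation Q = f(true,Q) has no finite solution.

FAIL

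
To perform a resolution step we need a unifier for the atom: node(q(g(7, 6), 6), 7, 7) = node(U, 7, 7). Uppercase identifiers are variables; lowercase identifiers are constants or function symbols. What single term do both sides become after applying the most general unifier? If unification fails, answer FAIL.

Decompose node/3: q(g(7, 6), 6) = U,  7 = 7,  7 = 7.
Bind U := q(g(7, 6), 6); no other remaining equation mentions U.
Delete trivial equation 7 = 7.
Delete trivial equation 7 = 7.
Applying the MGU to either side gives node(q(g(7, 6), 6), 7, 7).

node(q(g(7, 6), 6), 7, 7)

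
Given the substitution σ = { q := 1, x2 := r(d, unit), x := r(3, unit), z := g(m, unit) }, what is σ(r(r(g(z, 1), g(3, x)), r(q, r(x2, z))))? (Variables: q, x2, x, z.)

r(r(g(g(m, unit), 1), g(3, r(3, unit))), r(1, r(r(d, unit), g(m, unit))))

Replace each occurrence of q with 1.
Replace each occurrence of x2 with r(d, unit).
Replace each occurrence of x with r(3, unit).
Replace each occurrence of z with g(m, unit).
Result: r(r(g(g(m, unit), 1), g(3, r(3, unit))), r(1, r(r(d, unit), g(m, unit)))).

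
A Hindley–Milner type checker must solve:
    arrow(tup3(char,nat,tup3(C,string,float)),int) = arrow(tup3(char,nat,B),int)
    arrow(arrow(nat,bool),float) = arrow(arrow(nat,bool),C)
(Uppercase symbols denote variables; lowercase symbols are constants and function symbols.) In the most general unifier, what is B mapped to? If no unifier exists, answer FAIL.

tup3(float,string,float)

Decompose arrow/2: tup3(char,nat,tup3(C,string,float)) = tup3(char,nat,B),  int = int.
Decompose tup3/3: char = char,  nat = nat,  tup3(C,string,float) = B.
Delete trivial equation char = char.
Delete trivial equation nat = nat.
Bind B := tup3(C,string,float); no other remaining equation mentions B.
Delete trivial equation int = int.
Decompose arrow/2: arrow(nat,bool) = arrow(nat,bool),  float = C.
Delete trivial equation arrow(nat,bool) = arrow(nat,bool).
Bind C := float. Substituting into the earlier binding gives B := tup3(float,string,float).
MGU = { B -> tup3(float,string,float), C -> float }, so B -> tup3(float,string,float).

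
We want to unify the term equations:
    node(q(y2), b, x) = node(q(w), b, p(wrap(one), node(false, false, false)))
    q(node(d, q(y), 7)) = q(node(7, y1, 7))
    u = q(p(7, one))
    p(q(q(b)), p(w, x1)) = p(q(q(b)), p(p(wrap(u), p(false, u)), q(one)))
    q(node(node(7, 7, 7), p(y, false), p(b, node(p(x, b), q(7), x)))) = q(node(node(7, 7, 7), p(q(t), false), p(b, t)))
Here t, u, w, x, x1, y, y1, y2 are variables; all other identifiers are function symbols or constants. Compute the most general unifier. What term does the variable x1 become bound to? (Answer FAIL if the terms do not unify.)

Decompose node/3: q(y2) = q(w),  b = b,  x = p(wrap(one), node(false, false, false)).
Decompose q/1: y2 = w.
Bind y2 := w; no other remaining equation mentions y2.
Delete trivial equation b = b.
Bind x := p(wrap(one), node(false, false, false)); substituting into the one remaining equation that mentions x gives: q(node(node(7, 7, 7), p(y, false), p(b, node(p(p(wrap(one), node(false, false, false)), b), q(7), p(wrap(one), node(false, false, false)))))) = q(node(node(7, 7, 7), p(q(t), false), p(b, t))).
Decompose q/1: node(d, q(y), 7) = node(7, y1, 7).
Decompose node/3: d = 7,  q(y) = y1,  7 = 7.
Clash: constants d and 7 differ; no unifier exists.

FAIL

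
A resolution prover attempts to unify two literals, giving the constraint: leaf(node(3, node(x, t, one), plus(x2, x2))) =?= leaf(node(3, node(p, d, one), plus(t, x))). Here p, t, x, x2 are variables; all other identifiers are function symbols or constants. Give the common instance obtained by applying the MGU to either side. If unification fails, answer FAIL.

Decompose leaf/1: node(3, node(x, t, one), plus(x2, x2)) =?= node(3, node(p, d, one), plus(t, x)).
Decompose node/3: 3 =?= 3,  node(x, t, one) =?= node(p, d, one),  plus(x2, x2) =?= plus(t, x).
Delete trivial equation 3 =?= 3.
Decompose node/3: x =?= p,  t =?= d,  one =?= one.
Bind x := p; substituting into the one remaining equation that mentions x gives: plus(x2, x2) =?= plus(t, p).
Bind t := d; substituting into the one remaining equation that mentions t gives: plus(x2, x2) =?= plus(d, p).
Delete trivial equation one =?= one.
Decompose plus/2: x2 =?= d,  x2 =?= p.
Bind x2 := d; substituting into the remaining equation gives: d =?= p.
Bind p := d. Substituting into the earlier binding gives x := d.
Applying the MGU to either side gives leaf(node(3, node(d, d, one), plus(d, d))).

leaf(node(3, node(d, d, one), plus(d, d)))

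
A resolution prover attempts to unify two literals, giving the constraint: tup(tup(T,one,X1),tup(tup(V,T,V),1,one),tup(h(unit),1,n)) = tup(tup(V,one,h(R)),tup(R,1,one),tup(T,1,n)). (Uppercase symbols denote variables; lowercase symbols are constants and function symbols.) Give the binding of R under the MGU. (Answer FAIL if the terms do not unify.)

tup(h(unit),h(unit),h(unit))

Decompose tup/3: tup(T,one,X1) = tup(V,one,h(R)),  tup(tup(V,T,V),1,one) = tup(R,1,one),  tup(h(unit),1,n) = tup(T,1,n).
Decompose tup/3: T = V,  one = one,  X1 = h(R).
Bind T := V; substituting into the 2 remaining equations that mention T gives: tup(tup(V,V,V),1,one) = tup(R,1,one),  tup(h(unit),1,n) = tup(V,1,n).
Delete trivial equation one = one.
Bind X1 := h(R); no other remaining equation mentions X1.
Decompose tup/3: tup(V,V,V) = R,  1 = 1,  one = one.
Bind R := tup(V,V,V); no other remaining equation mentions R. Substituting into the earlier binding gives X1 := h(tup(V,V,V)).
Delete trivial equation 1 = 1.
Delete trivial equation one = one.
Decompose tup/3: h(unit) = V,  1 = 1,  n = n.
Bind V := h(unit); no other remaining equation mentions V. Substituting into the earlier bindings gives T := h(unit), X1 := h(tup(h(unit),h(unit),h(unit))), R := tup(h(unit),h(unit),h(unit)).
Delete trivial equation 1 = 1.
Delete trivial equation n = n.
MGU = { T ↦ h(unit), X1 ↦ h(tup(h(unit),h(unit),h(unit))), R ↦ tup(h(unit),h(unit),h(unit)), V ↦ h(unit) }, so R ↦ tup(h(unit),h(unit),h(unit)).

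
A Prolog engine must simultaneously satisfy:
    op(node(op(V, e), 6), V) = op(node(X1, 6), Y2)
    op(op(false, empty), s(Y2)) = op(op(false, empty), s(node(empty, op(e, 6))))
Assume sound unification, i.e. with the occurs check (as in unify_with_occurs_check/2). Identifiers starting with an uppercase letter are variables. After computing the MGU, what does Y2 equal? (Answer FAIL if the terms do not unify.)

Decompose op/2: node(op(V, e), 6) = node(X1, 6),  V = Y2.
Decompose node/2: op(V, e) = X1,  6 = 6.
Bind X1 := op(V, e); no other remaining equation mentions X1.
Delete trivial equation 6 = 6.
Bind V := Y2; no other remaining equation mentions V. Substituting into the earlier binding gives X1 := op(Y2, e).
Decompose op/2: op(false, empty) = op(false, empty),  s(Y2) = s(node(empty, op(e, 6))).
Delete trivial equation op(false, empty) = op(false, empty).
Decompose s/1: Y2 = node(empty, op(e, 6)).
Bind Y2 := node(empty, op(e, 6)). Substituting into the earlier bindings gives X1 := op(node(empty, op(e, 6)), e), V := node(empty, op(e, 6)).
MGU = { X1 = op(node(empty, op(e, 6)), e), V = node(empty, op(e, 6)), Y2 = node(empty, op(e, 6)) }, so Y2 = node(empty, op(e, 6)).

node(empty, op(e, 6))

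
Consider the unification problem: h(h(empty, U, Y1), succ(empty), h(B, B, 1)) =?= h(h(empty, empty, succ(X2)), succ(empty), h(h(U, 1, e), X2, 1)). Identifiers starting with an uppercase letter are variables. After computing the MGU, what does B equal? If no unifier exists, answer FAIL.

h(empty, 1, e)

Decompose h/3: h(empty, U, Y1) =?= h(empty, empty, succ(X2)),  succ(empty) =?= succ(empty),  h(B, B, 1) =?= h(h(U, 1, e), X2, 1).
Decompose h/3: empty =?= empty,  U =?= empty,  Y1 =?= succ(X2).
Delete trivial equation empty =?= empty.
Bind U := empty; substituting into the one remaining equation that mentions U gives: h(B, B, 1) =?= h(h(empty, 1, e), X2, 1).
Bind Y1 := succ(X2); no other remaining equation mentions Y1.
Delete trivial equation succ(empty) =?= succ(empty).
Decompose h/3: B =?= h(empty, 1, e),  B =?= X2,  1 =?= 1.
Bind B := h(empty, 1, e); substituting into the one remaining equation that mentions B gives: h(empty, 1, e) =?= X2.
Bind X2 := h(empty, 1, e); no other remaining equation mentions X2. Substituting into the earlier binding gives Y1 := succ(h(empty, 1, e)).
Delete trivial equation 1 =?= 1.
MGU = { U -> empty, Y1 -> succ(h(empty, 1, e)), B -> h(empty, 1, e), X2 -> h(empty, 1, e) }, so B -> h(empty, 1, e).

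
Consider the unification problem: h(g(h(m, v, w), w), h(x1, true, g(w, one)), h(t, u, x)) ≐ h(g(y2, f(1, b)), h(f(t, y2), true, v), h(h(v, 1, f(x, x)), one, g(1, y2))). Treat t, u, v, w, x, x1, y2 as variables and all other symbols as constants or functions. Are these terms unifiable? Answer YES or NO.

Decompose h/3: g(h(m, v, w), w) ≐ g(y2, f(1, b)),  h(x1, true, g(w, one)) ≐ h(f(t, y2), true, v),  h(t, u, x) ≐ h(h(v, 1, f(x, x)), one, g(1, y2)).
Decompose g/2: h(m, v, w) ≐ y2,  w ≐ f(1, b).
Bind y2 := h(m, v, w); substituting into the 2 remaining equations that mention y2 gives: h(x1, true, g(w, one)) ≐ h(f(t, h(m, v, w)), true, v),  h(t, u, x) ≐ h(h(v, 1, f(x, x)), one, g(1, h(m, v, w))).
Bind w := f(1, b); substituting into the remaining equations gives: h(x1, true, g(f(1, b), one)) ≐ h(f(t, h(m, v, f(1, b))), true, v),  h(t, u, x) ≐ h(h(v, 1, f(x, x)), one, g(1, h(m, v, f(1, b)))). Substituting into the earlier binding gives y2 := h(m, v, f(1, b)).
Decompose h/3: x1 ≐ f(t, h(m, v, f(1, b))),  true ≐ true,  g(f(1, b), one) ≐ v.
Bind x1 := f(t, h(m, v, f(1, b))); no other remaining equation mentions x1.
Delete trivial equation true ≐ true.
Bind v := g(f(1, b), one); substituting into the remaining equation gives: h(t, u, x) ≐ h(h(g(f(1, b), one), 1, f(x, x)), one, g(1, h(m, g(f(1, b), one), f(1, b)))). Substituting into the earlier bindings gives y2 := h(m, g(f(1, b), one), f(1, b)), x1 := f(t, h(m, g(f(1, b), one), f(1, b))).
Decompose h/3: t ≐ h(g(f(1, b), one), 1, f(x, x)),  u ≐ one,  x ≐ g(1, h(m, g(f(1, b), one), f(1, b))).
Bind t := h(g(f(1, b), one), 1, f(x, x)); no other remaining equation mentions t. Substituting into the earlier binding gives x1 := f(h(g(f(1, b), one), 1, f(x, x)), h(m, g(f(1, b), one), f(1, b))).
Bind u := one; no other remaining equation mentions u.
Bind x := g(1, h(m, g(f(1, b), one), f(1, b))). Substituting into the earlier bindings gives x1 := f(h(g(f(1, b), one), 1, f(g(1, h(m, g(f(1, b), one), f(1, b))), g(1, h(m, g(f(1, b), one), f(1, b))))), h(m, g(f(1, b), one), f(1, b))), t := h(g(f(1, b), one), 1, f(g(1, h(m, g(f(1, b), one), f(1, b))), g(1, h(m, g(f(1, b), one), f(1, b))))).
No equations remain and no clash or occurs-check failure arose, so a unifier exists.

YES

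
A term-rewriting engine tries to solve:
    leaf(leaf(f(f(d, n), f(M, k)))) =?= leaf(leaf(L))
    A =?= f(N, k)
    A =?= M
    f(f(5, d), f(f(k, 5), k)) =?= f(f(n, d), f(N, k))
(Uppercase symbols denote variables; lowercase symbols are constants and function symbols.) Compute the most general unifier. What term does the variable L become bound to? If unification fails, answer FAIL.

Decompose leaf/1: leaf(f(f(d, n), f(M, k))) =?= leaf(L).
Decompose leaf/1: f(f(d, n), f(M, k)) =?= L.
Bind L := f(f(d, n), f(M, k)); no other remaining equation mentions L.
Bind A := f(N, k); substituting into the one remaining equation that mentions A gives: f(N, k) =?= M.
Bind M := f(N, k); no other remaining equation mentions M. Substituting into the earlier binding gives L := f(f(d, n), f(f(N, k), k)).
Decompose f/2: f(5, d) =?= f(n, d),  f(f(k, 5), k) =?= f(N, k).
Decompose f/2: 5 =?= n,  d =?= d.
Clash: constants 5 and n differ; no unifier exists.

FAIL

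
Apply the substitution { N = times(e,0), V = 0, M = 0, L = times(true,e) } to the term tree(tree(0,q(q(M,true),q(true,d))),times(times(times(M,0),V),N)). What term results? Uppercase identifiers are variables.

tree(tree(0,q(q(0,true),q(true,d))),times(times(times(0,0),0),times(e,0)))

Replace each occurrence of N with times(e,0).
Replace each occurrence of V with 0.
Replace each occurrence of M with 0.
Result: tree(tree(0,q(q(0,true),q(true,d))),times(times(times(0,0),0),times(e,0))).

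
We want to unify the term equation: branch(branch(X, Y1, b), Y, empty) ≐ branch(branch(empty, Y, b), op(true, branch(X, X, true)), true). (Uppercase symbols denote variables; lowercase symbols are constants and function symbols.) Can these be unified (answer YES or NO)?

NO

Decompose branch/3: branch(X, Y1, b) ≐ branch(empty, Y, b),  Y ≐ op(true, branch(X, X, true)),  empty ≐ true.
Decompose branch/3: X ≐ empty,  Y1 ≐ Y,  b ≐ b.
Bind X := empty; substituting into the one remaining equation that mentions X gives: Y ≐ op(true, branch(empty, empty, true)).
Bind Y1 := Y; no other remaining equation mentions Y1.
Delete trivial equation b ≐ b.
Bind Y := op(true, branch(empty, empty, true)); no other remaining equation mentions Y. Substituting into the earlier binding gives Y1 := op(true, branch(empty, empty, true)).
Clash: constants empty and true differ; no unifier exists.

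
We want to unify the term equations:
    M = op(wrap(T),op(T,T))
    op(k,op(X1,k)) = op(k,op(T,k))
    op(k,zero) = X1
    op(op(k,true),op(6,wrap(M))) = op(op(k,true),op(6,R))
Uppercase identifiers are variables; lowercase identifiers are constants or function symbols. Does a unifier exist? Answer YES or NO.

Bind M := op(wrap(T),op(T,T)); substituting into the one remaining equation that mentions M gives: op(op(k,true),op(6,wrap(op(wrap(T),op(T,T))))) = op(op(k,true),op(6,R)).
Decompose op/2: k = k,  op(X1,k) = op(T,k).
Delete trivial equation k = k.
Decompose op/2: X1 = T,  k = k.
Bind X1 := T; substituting into the one remaining equation that mentions X1 gives: op(k,zero) = T.
Delete trivial equation k = k.
Bind T := op(k,zero); substituting into the remaining equation gives: op(op(k,true),op(6,wrap(op(wrap(op(k,zero)),op(op(k,zero),op(k,zero)))))) = op(op(k,true),op(6,R)). Substituting into the earlier bindings gives M := op(wrap(op(k,zero)),op(op(k,zero),op(k,zero))), X1 := op(k,zero).
Decompose op/2: op(k,true) = op(k,true),  op(6,wrap(op(wrap(op(k,zero)),op(op(k,zero),op(k,zero))))) = op(6,R).
Delete trivial equation op(k,true) = op(k,true).
Decompose op/2: 6 = 6,  wrap(op(wrap(op(k,zero)),op(op(k,zero),op(k,zero)))) = R.
Delete trivial equation 6 = 6.
Bind R := wrap(op(wrap(op(k,zero)),op(op(k,zero),op(k,zero)))).
No equations remain and no clash or occurs-check failure arose, so a unifier exists.

YES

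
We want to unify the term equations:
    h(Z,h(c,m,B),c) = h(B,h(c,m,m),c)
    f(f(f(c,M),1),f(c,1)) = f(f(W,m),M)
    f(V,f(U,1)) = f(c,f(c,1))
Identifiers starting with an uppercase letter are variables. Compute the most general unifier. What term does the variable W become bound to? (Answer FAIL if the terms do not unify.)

FAIL

Decompose h/3: Z = B,  h(c,m,B) = h(c,m,m),  c = c.
Bind Z := B; no other remaining equation mentions Z.
Decompose h/3: c = c,  m = m,  B = m.
Delete trivial equation c = c.
Delete trivial equation m = m.
Bind B := m; no other remaining equation mentions B. Substituting into the earlier binding gives Z := m.
Delete trivial equation c = c.
Decompose f/2: f(f(c,M),1) = f(W,m),  f(c,1) = M.
Decompose f/2: f(c,M) = W,  1 = m.
Bind W := f(c,M); no other remaining equation mentions W.
Clash: constants 1 and m differ; no unifier exists.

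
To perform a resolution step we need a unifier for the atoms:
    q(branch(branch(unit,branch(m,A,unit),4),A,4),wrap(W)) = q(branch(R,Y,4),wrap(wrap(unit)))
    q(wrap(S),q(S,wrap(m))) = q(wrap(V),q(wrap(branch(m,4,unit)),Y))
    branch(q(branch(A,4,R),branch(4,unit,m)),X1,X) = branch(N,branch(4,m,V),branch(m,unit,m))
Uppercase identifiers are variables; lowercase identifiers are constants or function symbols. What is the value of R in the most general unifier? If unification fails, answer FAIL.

Decompose q/2: branch(branch(unit,branch(m,A,unit),4),A,4) = branch(R,Y,4),  wrap(W) = wrap(wrap(unit)).
Decompose branch/3: branch(unit,branch(m,A,unit),4) = R,  A = Y,  4 = 4.
Bind R := branch(unit,branch(m,A,unit),4); substituting into the one remaining equation that mentions R gives: branch(q(branch(A,4,branch(unit,branch(m,A,unit),4)),branch(4,unit,m)),X1,X) = branch(N,branch(4,m,V),branch(m,unit,m)).
Bind A := Y; substituting into the one remaining equation that mentions A gives: branch(q(branch(Y,4,branch(unit,branch(m,Y,unit),4)),branch(4,unit,m)),X1,X) = branch(N,branch(4,m,V),branch(m,unit,m)). Substituting into the earlier binding gives R := branch(unit,branch(m,Y,unit),4).
Delete trivial equation 4 = 4.
Decompose wrap/1: W = wrap(unit).
Bind W := wrap(unit); no other remaining equation mentions W.
Decompose q/2: wrap(S) = wrap(V),  q(S,wrap(m)) = q(wrap(branch(m,4,unit)),Y).
Decompose wrap/1: S = V.
Bind S := V; substituting into the one remaining equation that mentions S gives: q(V,wrap(m)) = q(wrap(branch(m,4,unit)),Y).
Decompose q/2: V = wrap(branch(m,4,unit)),  wrap(m) = Y.
Bind V := wrap(branch(m,4,unit)); substituting into the one remaining equation that mentions V gives: branch(q(branch(Y,4,branch(unit,branch(m,Y,unit),4)),branch(4,unit,m)),X1,X) = branch(N,branch(4,m,wrap(branch(m,4,unit))),branch(m,unit,m)). Substituting into the earlier binding gives S := wrap(branch(m,4,unit)).
Bind Y := wrap(m); substituting into the remaining equation gives: branch(q(branch(wrap(m),4,branch(unit,branch(m,wrap(m),unit),4)),branch(4,unit,m)),X1,X) = branch(N,branch(4,m,wrap(branch(m,4,unit))),branch(m,unit,m)). Substituting into the earlier bindings gives R := branch(unit,branch(m,wrap(m),unit),4), A := wrap(m).
Decompose branch/3: q(branch(wrap(m),4,branch(unit,branch(m,wrap(m),unit),4)),branch(4,unit,m)) = N,  X1 = branch(4,m,wrap(branch(m,4,unit))),  X = branch(m,unit,m).
Bind N := q(branch(wrap(m),4,branch(unit,branch(m,wrap(m),unit),4)),branch(4,unit,m)); no other remaining equation mentions N.
Bind X1 := branch(4,m,wrap(branch(m,4,unit))); no other remaining equation mentions X1.
Bind X := branch(m,unit,m).
MGU = { R := branch(unit,branch(m,wrap(m),unit),4), A := wrap(m), W := wrap(unit), S := wrap(branch(m,4,unit)), V := wrap(branch(m,4,unit)), Y := wrap(m), N := q(branch(wrap(m),4,branch(unit,branch(m,wrap(m),unit),4)),branch(4,unit,m)), X1 := branch(4,m,wrap(branch(m,4,unit))), X := branch(m,unit,m) }, so R := branch(unit,branch(m,wrap(m),unit),4).

branch(unit,branch(m,wrap(m),unit),4)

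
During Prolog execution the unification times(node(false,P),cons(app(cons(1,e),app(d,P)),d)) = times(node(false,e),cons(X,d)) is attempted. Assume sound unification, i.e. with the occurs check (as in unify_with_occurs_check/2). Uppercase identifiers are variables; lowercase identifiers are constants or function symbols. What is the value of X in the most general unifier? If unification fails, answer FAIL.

Decompose times/2: node(false,P) = node(false,e),  cons(app(cons(1,e),app(d,P)),d) = cons(X,d).
Decompose node/2: false = false,  P = e.
Delete trivial equation false = false.
Bind P := e; substituting into the remaining equation gives: cons(app(cons(1,e),app(d,e)),d) = cons(X,d).
Decompose cons/2: app(cons(1,e),app(d,e)) = X,  d = d.
Bind X := app(cons(1,e),app(d,e)); no other remaining equation mentions X.
Delete trivial equation d = d.
MGU = { P = e, X = app(cons(1,e),app(d,e)) }, so X = app(cons(1,e),app(d,e)).

app(cons(1,e),app(d,e))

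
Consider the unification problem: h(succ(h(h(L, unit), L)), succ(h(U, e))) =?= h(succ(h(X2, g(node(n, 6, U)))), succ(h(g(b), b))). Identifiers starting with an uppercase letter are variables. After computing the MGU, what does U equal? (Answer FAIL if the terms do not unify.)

Decompose h/2: succ(h(h(L, unit), L)) =?= succ(h(X2, g(node(n, 6, U)))),  succ(h(U, e)) =?= succ(h(g(b), b)).
Decompose succ/1: h(h(L, unit), L) =?= h(X2, g(node(n, 6, U))).
Decompose h/2: h(L, unit) =?= X2,  L =?= g(node(n, 6, U)).
Bind X2 := h(L, unit); no other remaining equation mentions X2.
Bind L := g(node(n, 6, U)); no other remaining equation mentions L. Substituting into the earlier binding gives X2 := h(g(node(n, 6, U)), unit).
Decompose succ/1: h(U, e) =?= h(g(b), b).
Decompose h/2: U =?= g(b),  e =?= b.
Bind U := g(b); no other remaining equation mentions U. Substituting into the earlier bindings gives X2 := h(g(node(n, 6, g(b))), unit), L := g(node(n, 6, g(b))).
Clash: constants e and b differ; no unifier exists.

FAIL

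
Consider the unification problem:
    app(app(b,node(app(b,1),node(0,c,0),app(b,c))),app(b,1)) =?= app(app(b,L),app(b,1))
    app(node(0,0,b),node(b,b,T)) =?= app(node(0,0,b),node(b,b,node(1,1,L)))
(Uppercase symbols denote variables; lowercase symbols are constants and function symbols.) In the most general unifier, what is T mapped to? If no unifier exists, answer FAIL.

Decompose app/2: app(b,node(app(b,1),node(0,c,0),app(b,c))) =?= app(b,L),  app(b,1) =?= app(b,1).
Decompose app/2: b =?= b,  node(app(b,1),node(0,c,0),app(b,c)) =?= L.
Delete trivial equation b =?= b.
Bind L := node(app(b,1),node(0,c,0),app(b,c)); substituting into the one remaining equation that mentions L gives: app(node(0,0,b),node(b,b,T)) =?= app(node(0,0,b),node(b,b,node(1,1,node(app(b,1),node(0,c,0),app(b,c))))).
Delete trivial equation app(b,1) =?= app(b,1).
Decompose app/2: node(0,0,b) =?= node(0,0,b),  node(b,b,T) =?= node(b,b,node(1,1,node(app(b,1),node(0,c,0),app(b,c)))).
Delete trivial equation node(0,0,b) =?= node(0,0,b).
Decompose node/3: b =?= b,  b =?= b,  T =?= node(1,1,node(app(b,1),node(0,c,0),app(b,c))).
Delete trivial equation b =?= b.
Delete trivial equation b =?= b.
Bind T := node(1,1,node(app(b,1),node(0,c,0),app(b,c))).
MGU = { L ↦ node(app(b,1),node(0,c,0),app(b,c)), T ↦ node(1,1,node(app(b,1),node(0,c,0),app(b,c))) }, so T ↦ node(1,1,node(app(b,1),node(0,c,0),app(b,c))).

node(1,1,node(app(b,1),node(0,c,0),app(b,c)))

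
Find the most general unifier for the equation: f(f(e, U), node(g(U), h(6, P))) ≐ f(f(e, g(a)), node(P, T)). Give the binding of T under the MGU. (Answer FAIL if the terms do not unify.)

Decompose f/2: f(e, U) ≐ f(e, g(a)),  node(g(U), h(6, P)) ≐ node(P, T).
Decompose f/2: e ≐ e,  U ≐ g(a).
Delete trivial equation e ≐ e.
Bind U := g(a); substituting into the remaining equation gives: node(g(g(a)), h(6, P)) ≐ node(P, T).
Decompose node/2: g(g(a)) ≐ P,  h(6, P) ≐ T.
Bind P := g(g(a)); substituting into the remaining equation gives: h(6, g(g(a))) ≐ T.
Bind T := h(6, g(g(a))).
MGU = { U := g(a), P := g(g(a)), T := h(6, g(g(a))) }, so T := h(6, g(g(a))).

h(6, g(g(a)))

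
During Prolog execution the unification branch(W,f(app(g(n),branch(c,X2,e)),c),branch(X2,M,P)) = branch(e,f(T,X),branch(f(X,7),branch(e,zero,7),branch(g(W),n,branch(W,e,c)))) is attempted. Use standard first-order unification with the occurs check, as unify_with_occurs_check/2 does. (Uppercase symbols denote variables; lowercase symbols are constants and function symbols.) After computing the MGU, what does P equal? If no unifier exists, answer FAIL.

branch(g(e),n,branch(e,e,c))

Decompose branch/3: W = e,  f(app(g(n),branch(c,X2,e)),c) = f(T,X),  branch(X2,M,P) = branch(f(X,7),branch(e,zero,7),branch(g(W),n,branch(W,e,c))).
Bind W := e; substituting into the one remaining equation that mentions W gives: branch(X2,M,P) = branch(f(X,7),branch(e,zero,7),branch(g(e),n,branch(e,e,c))).
Decompose f/2: app(g(n),branch(c,X2,e)) = T,  c = X.
Bind T := app(g(n),branch(c,X2,e)); no other remaining equation mentions T.
Bind X := c; substituting into the remaining equation gives: branch(X2,M,P) = branch(f(c,7),branch(e,zero,7),branch(g(e),n,branch(e,e,c))).
Decompose branch/3: X2 = f(c,7),  M = branch(e,zero,7),  P = branch(g(e),n,branch(e,e,c)).
Bind X2 := f(c,7); no other remaining equation mentions X2. Substituting into the earlier binding gives T := app(g(n),branch(c,f(c,7),e)).
Bind M := branch(e,zero,7); no other remaining equation mentions M.
Bind P := branch(g(e),n,branch(e,e,c)).
MGU = { W ↦ e, T ↦ app(g(n),branch(c,f(c,7),e)), X ↦ c, X2 ↦ f(c,7), M ↦ branch(e,zero,7), P ↦ branch(g(e),n,branch(e,e,c)) }, so P ↦ branch(g(e),n,branch(e,e,c)).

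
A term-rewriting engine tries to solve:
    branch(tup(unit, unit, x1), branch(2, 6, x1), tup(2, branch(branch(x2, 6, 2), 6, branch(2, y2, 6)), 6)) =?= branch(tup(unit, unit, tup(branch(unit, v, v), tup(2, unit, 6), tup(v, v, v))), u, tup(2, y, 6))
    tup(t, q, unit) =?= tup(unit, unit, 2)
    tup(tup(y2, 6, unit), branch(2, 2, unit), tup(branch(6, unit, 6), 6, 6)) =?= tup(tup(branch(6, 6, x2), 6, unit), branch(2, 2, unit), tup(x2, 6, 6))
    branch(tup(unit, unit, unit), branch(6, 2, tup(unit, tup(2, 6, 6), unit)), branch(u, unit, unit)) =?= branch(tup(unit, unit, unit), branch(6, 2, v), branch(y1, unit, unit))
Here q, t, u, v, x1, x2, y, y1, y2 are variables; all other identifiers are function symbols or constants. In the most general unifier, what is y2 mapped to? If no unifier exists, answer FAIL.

Decompose branch/3: tup(unit, unit, x1) =?= tup(unit, unit, tup(branch(unit, v, v), tup(2, unit, 6), tup(v, v, v))),  branch(2, 6, x1) =?= u,  tup(2, branch(branch(x2, 6, 2), 6, branch(2, y2, 6)), 6) =?= tup(2, y, 6).
Decompose tup/3: unit =?= unit,  unit =?= unit,  x1 =?= tup(branch(unit, v, v), tup(2, unit, 6), tup(v, v, v)).
Delete trivial equation unit =?= unit.
Delete trivial equation unit =?= unit.
Bind x1 := tup(branch(unit, v, v), tup(2, unit, 6), tup(v, v, v)); substituting into the one remaining equation that mentions x1 gives: branch(2, 6, tup(branch(unit, v, v), tup(2, unit, 6), tup(v, v, v))) =?= u.
Bind u := branch(2, 6, tup(branch(unit, v, v), tup(2, unit, 6), tup(v, v, v))); substituting into the one remaining equation that mentions u gives: branch(tup(unit, unit, unit), branch(6, 2, tup(unit, tup(2, 6, 6), unit)), branch(branch(2, 6, tup(branch(unit, v, v), tup(2, unit, 6), tup(v, v, v))), unit, unit)) =?= branch(tup(unit, unit, unit), branch(6, 2, v), branch(y1, unit, unit)).
Decompose tup/3: 2 =?= 2,  branch(branch(x2, 6, 2), 6, branch(2, y2, 6)) =?= y,  6 =?= 6.
Delete trivial equation 2 =?= 2.
Bind y := branch(branch(x2, 6, 2), 6, branch(2, y2, 6)); no other remaining equation mentions y.
Delete trivial equation 6 =?= 6.
Decompose tup/3: t =?= unit,  q =?= unit,  unit =?= 2.
Bind t := unit; no other remaining equation mentions t.
Bind q := unit; no other remaining equation mentions q.
Clash: constants unit and 2 differ; no unifier exists.

FAIL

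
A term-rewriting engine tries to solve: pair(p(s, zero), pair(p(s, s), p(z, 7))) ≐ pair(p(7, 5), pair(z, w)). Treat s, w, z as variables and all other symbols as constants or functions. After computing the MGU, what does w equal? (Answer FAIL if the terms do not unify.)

Decompose pair/2: p(s, zero) ≐ p(7, 5),  pair(p(s, s), p(z, 7)) ≐ pair(z, w).
Decompose p/2: s ≐ 7,  zero ≐ 5.
Bind s := 7; substituting into the one remaining equation that mentions s gives: pair(p(7, 7), p(z, 7)) ≐ pair(z, w).
Clash: constants zero and 5 differ; no unifier exists.

FAIL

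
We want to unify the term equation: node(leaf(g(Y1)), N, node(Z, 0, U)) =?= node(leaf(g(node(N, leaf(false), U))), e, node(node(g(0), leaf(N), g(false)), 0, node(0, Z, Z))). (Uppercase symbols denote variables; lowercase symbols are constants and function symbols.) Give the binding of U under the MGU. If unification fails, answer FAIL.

node(0, node(g(0), leaf(e), g(false)), node(g(0), leaf(e), g(false)))

Decompose node/3: leaf(g(Y1)) =?= leaf(g(node(N, leaf(false), U))),  N =?= e,  node(Z, 0, U) =?= node(node(g(0), leaf(N), g(false)), 0, node(0, Z, Z)).
Decompose leaf/1: g(Y1) =?= g(node(N, leaf(false), U)).
Decompose g/1: Y1 =?= node(N, leaf(false), U).
Bind Y1 := node(N, leaf(false), U); no other remaining equation mentions Y1.
Bind N := e; substituting into the remaining equation gives: node(Z, 0, U) =?= node(node(g(0), leaf(e), g(false)), 0, node(0, Z, Z)). Substituting into the earlier binding gives Y1 := node(e, leaf(false), U).
Decompose node/3: Z =?= node(g(0), leaf(e), g(false)),  0 =?= 0,  U =?= node(0, Z, Z).
Bind Z := node(g(0), leaf(e), g(false)); substituting into the one remaining equation that mentions Z gives: U =?= node(0, node(g(0), leaf(e), g(false)), node(g(0), leaf(e), g(false))).
Delete trivial equation 0 =?= 0.
Bind U := node(0, node(g(0), leaf(e), g(false)), node(g(0), leaf(e), g(false))). Substituting into the earlier binding gives Y1 := node(e, leaf(false), node(0, node(g(0), leaf(e), g(false)), node(g(0), leaf(e), g(false)))).
MGU = { Y1 := node(e, leaf(false), node(0, node(g(0), leaf(e), g(false)), node(g(0), leaf(e), g(false)))), N := e, Z := node(g(0), leaf(e), g(false)), U := node(0, node(g(0), leaf(e), g(false)), node(g(0), leaf(e), g(false))) }, so U := node(0, node(g(0), leaf(e), g(false)), node(g(0), leaf(e), g(false))).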